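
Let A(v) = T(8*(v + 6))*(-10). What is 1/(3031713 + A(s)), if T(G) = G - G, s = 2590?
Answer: 1/3031713 ≈ 3.2985e-7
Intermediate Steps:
T(G) = 0
A(v) = 0 (A(v) = 0*(-10) = 0)
1/(3031713 + A(s)) = 1/(3031713 + 0) = 1/3031713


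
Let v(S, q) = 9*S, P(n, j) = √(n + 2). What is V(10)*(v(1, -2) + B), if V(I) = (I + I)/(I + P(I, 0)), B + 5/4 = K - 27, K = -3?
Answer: -2225/44 + 445*√3/44 ≈ -33.051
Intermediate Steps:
P(n, j) = √(2 + n)
B = -125/4 (B = -5/4 + (-3 - 27) = -5/4 - 30 = -125/4 ≈ -31.250)
V(I) = 2*I/(I + √(2 + I)) (V(I) = (I + I)/(I + √(2 + I)) = (2*I)/(I + √(2 + I)) = 2*I/(I + √(2 + I)))
V(10)*(v(1, -2) + B) = (2*10/(10 + √(2 + 10)))*(9*1 - 125/4) = (2*10/(10 + √12))*(9 - 125/4) = (2*10/(10 + 2*√3))*(-89/4) = (20/(10 + 2*√3))*(-89/4) = -445/(10 + 2*√3)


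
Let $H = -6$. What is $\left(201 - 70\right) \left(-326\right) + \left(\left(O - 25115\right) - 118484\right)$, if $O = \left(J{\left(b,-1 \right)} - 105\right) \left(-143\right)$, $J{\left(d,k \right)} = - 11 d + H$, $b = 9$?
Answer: $-156275$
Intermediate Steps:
$J{\left(d,k \right)} = -6 - 11 d$ ($J{\left(d,k \right)} = - 11 d - 6 = -6 - 11 d$)
$O = 30030$ ($O = \left(\left(-6 - 99\right) - 105\right) \left(-143\right) = \left(-105 - 105\right) \left(-143\right) = \left(-210\right) \left(-143\right) = 30030$)
$\left(201 - 70\right) \left(-326\right) + \left(\left(O - 25115\right) - 118484\right) = \left(201 - 70\right) \left(-326\right) + \left(\left(30030 - 25115\right) - 118484\right) = 131 \left(-326\right) + \left(4915 - 118484\right) = -42706 - 113569 = -156275$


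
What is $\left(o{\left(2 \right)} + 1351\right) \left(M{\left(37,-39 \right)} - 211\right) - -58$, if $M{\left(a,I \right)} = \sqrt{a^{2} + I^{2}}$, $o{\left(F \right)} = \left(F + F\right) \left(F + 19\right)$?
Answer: $-302727 + 24395 \sqrt{10} \approx -2.2558 \cdot 10^{5}$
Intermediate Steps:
$o{\left(F \right)} = 2 F \left(19 + F\right)$
$M{\left(a,I \right)} = \sqrt{I^{2} + a^{2}}$
$\left(o{\left(2 \right)} + 1351\right) \left(M{\left(37,-39 \right)} - 211\right) - -58 = \left(2 \cdot 2 \left(19 + 2\right) + 1351\right) \left(\sqrt{\left(-39\right)^{2} + 37^{2}} - 211\right) - -58 = \left(2 \cdot 2 \cdot 21 + 1351\right) \left(\sqrt{1521 + 1369} - 211\right) + 58 = \left(84 + 1351\right) \left(\sqrt{2890} - 211\right) + 58 = 1435 \left(17 \sqrt{10} - 211\right) + 58 = 1435 \left(-211 + 17 \sqrt{10}\right) + 58 = \left(-302785 + 24395 \sqrt{10}\right) + 58 = -302727 + 24395 \sqrt{10}$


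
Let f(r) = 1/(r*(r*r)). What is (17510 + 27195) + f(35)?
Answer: 1916726876/42875 ≈ 44705.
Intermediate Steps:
f(r) = r**(-3) (f(r) = 1/(r*r**2) = 1/(r**3) = r**(-3))
(17510 + 27195) + f(35) = (17510 + 27195) + 35**(-3) = 44705 + 1/42875 = 1916726876/42875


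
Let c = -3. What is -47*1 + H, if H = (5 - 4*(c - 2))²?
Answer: 578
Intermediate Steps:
H = 625 (H = (5 - 4*(-3 - 2))² = (5 - 4*(-5))² = (5 + 20)² = 25² = 625)
-47*1 + H = -47*1 + 625 = -47 + 625 = 578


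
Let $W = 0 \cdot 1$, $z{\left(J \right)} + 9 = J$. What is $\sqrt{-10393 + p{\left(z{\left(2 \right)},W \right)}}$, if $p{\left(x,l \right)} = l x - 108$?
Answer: $i \sqrt{10501} \approx 102.47 i$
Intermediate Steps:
$z{\left(J \right)} = -9 + J$
$W = 0$
$p{\left(x,l \right)} = -108 + l x$
$\sqrt{-10393 + p{\left(z{\left(2 \right)},W \right)}} = \sqrt{-10393 - \left(108 + 0 \left(-9 + 2\right)\right)} = \sqrt{-10393 + \left(-108 + 0 \left(-7\right)\right)} = \sqrt{-10393 + \left(-108 + 0\right)} = \sqrt{-10393 - 108} = \sqrt{-10501} = i \sqrt{10501}$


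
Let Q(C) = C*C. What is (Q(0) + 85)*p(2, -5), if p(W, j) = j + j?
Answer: -850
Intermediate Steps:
Q(C) = C**2
p(W, j) = 2*j
(Q(0) + 85)*p(2, -5) = (0**2 + 85)*(2*(-5)) = (0 + 85)*(-10) = 85*(-10) = -850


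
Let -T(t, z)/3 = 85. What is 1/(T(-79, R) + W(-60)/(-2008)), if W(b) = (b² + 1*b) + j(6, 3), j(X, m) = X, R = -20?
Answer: -1004/257793 ≈ -0.0038946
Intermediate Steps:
T(t, z) = -255 (T(t, z) = -3*85 = -255)
W(b) = 6 + b + b² (W(b) = (b² + 1*b) + 6 = (b² + b) + 6 = (b + b²) + 6 = 6 + b + b²)
1/(T(-79, R) + W(-60)/(-2008)) = 1/(-255 + (6 - 60 + (-60)²)/(-2008)) = 1/(-255 + (6 - 60 + 3600)*(-1/2008)) = 1/(-255 + 3546*(-1/2008)) = 1/(-255 - 1773/1004) = 1/(-257793/1004) = -1004/257793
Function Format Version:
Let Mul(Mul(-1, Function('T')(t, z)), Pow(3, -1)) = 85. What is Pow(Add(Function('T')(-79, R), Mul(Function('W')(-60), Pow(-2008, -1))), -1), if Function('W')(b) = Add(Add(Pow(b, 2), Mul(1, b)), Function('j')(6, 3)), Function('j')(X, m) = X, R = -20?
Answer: Rational(-1004, 257793) ≈ -0.0038946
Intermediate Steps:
Function('T')(t, z) = -255 (Function('T')(t, z) = Mul(-3, 85) = -255)
Function('W')(b) = Add(6, b, Pow(b, 2)) (Function('W')(b) = Add(Add(Pow(b, 2), Mul(1, b)), 6) = Add(Add(Pow(b, 2), b), 6) = Add(Add(b, Pow(b, 2)), 6) = Add(6, b, Pow(b, 2)))
Pow(Add(Function('T')(-79, R), Mul(Function('W')(-60), Pow(-2008, -1))), -1) = Pow(Add(-255, Mul(Add(6, -60, Pow(-60, 2)), Pow(-2008, -1))), -1) = Pow(Add(-255, Mul(Add(6, -60, 3600), Rational(-1, 2008))), -1) = Pow(Add(-255, Mul(3546, Rational(-1, 2008))), -1) = Pow(Add(-255, Rational(-1773, 1004)), -1) = Pow(Rational(-257793, 1004), -1) = Rational(-1004, 257793)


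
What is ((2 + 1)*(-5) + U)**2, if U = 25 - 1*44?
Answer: 1156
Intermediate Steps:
U = -19 (U = 25 - 44 = -19)
((2 + 1)*(-5) + U)**2 = ((2 + 1)*(-5) - 19)**2 = (3*(-5) - 19)**2 = (-15 - 19)**2 = (-34)**2 = 1156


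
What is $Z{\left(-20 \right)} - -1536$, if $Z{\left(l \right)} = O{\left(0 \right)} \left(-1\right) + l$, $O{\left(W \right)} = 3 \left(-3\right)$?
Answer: $1525$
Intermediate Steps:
$O{\left(W \right)} = -9$
$Z{\left(l \right)} = 9 + l$ ($Z{\left(l \right)} = \left(-9\right) \left(-1\right) + l = 9 + l$)
$Z{\left(-20 \right)} - -1536 = \left(9 - 20\right) - -1536 = -11 + 1536 = 1525$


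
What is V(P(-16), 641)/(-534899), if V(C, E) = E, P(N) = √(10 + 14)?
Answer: -641/534899 ≈ -0.0011984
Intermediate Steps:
P(N) = 2*√6 (P(N) = √24 = 2*√6)
V(P(-16), 641)/(-534899) = 641/(-534899) = 641*(-1/534899) = -641/534899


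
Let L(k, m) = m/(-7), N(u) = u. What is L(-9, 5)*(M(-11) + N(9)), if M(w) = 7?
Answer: -80/7 ≈ -11.429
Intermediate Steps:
L(k, m) = -m/7 (L(k, m) = m*(-1/7) = -m/7)
L(-9, 5)*(M(-11) + N(9)) = (-1/7*5)*(7 + 9) = -5/7*16 = -80/7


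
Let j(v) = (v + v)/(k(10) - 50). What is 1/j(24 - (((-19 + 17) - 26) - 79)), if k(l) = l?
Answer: -20/131 ≈ -0.15267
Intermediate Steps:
j(v) = -v/20 (j(v) = (v + v)/(10 - 50) = (2*v)/(-40) = (2*v)*(-1/40) = -v/20)
1/j(24 - (((-19 + 17) - 26) - 79)) = 1/(-(24 - (((-19 + 17) - 26) - 79))/20) = 1/(-(24 - ((-2 - 26) - 79))/20) = 1/(-(24 - (-28 - 79))/20) = 1/(-(24 - 1*(-107))/20) = 1/(-(24 + 107)/20) = 1/(-1/20*131) = 1/(-131/20) = -20/131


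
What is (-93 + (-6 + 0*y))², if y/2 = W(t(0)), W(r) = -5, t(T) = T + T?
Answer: 9801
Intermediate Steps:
t(T) = 2*T
y = -10 (y = 2*(-5) = -10)
(-93 + (-6 + 0*y))² = (-93 + (-6 + 0*(-10)))² = (-93 + (-6 + 0))² = (-93 - 6)² = (-99)² = 9801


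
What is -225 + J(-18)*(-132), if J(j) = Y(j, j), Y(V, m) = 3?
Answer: -621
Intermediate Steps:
J(j) = 3
-225 + J(-18)*(-132) = -225 + 3*(-132) = -225 - 396 = -621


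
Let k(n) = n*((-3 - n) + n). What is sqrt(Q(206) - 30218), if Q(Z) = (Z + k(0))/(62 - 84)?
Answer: I*sqrt(3657511)/11 ≈ 173.86*I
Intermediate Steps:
k(n) = -3*n (k(n) = n*(-3) = -3*n)
Q(Z) = -Z/22 (Q(Z) = (Z - 3*0)/(62 - 84) = (Z + 0)/(-22) = Z*(-1/22) = -Z/22)
sqrt(Q(206) - 30218) = sqrt(-1/22*206 - 30218) = sqrt(-103/11 - 30218) = sqrt(-332501/11) = I*sqrt(3657511)/11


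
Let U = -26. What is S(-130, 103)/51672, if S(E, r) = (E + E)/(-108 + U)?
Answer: 65/1731012 ≈ 3.7550e-5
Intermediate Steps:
S(E, r) = -E/67 (S(E, r) = (E + E)/(-108 - 26) = (2*E)/(-134) = (2*E)*(-1/134) = -E/67)
S(-130, 103)/51672 = -1/67*(-130)/51672 = (130/67)*(1/51672) = 65/1731012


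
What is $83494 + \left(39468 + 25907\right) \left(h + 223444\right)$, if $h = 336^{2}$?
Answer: $21988310994$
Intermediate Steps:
$h = 112896$
$83494 + \left(39468 + 25907\right) \left(h + 223444\right) = 83494 + \left(39468 + 25907\right) \left(112896 + 223444\right) = 83494 + 65375 \cdot 336340 = 83494 + 21988227500 = 21988310994$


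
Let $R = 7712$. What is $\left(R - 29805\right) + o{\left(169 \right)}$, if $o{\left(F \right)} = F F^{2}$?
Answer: $4804716$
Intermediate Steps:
$o{\left(F \right)} = F^{3}$
$\left(R - 29805\right) + o{\left(169 \right)} = \left(7712 - 29805\right) + 169^{3} = -22093 + 4826809 = 4804716$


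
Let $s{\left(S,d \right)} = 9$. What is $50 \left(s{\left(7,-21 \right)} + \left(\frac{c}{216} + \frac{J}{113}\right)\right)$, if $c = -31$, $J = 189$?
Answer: $\frac{6424825}{12204} \approx 526.45$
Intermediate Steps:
$50 \left(s{\left(7,-21 \right)} + \left(\frac{c}{216} + \frac{J}{113}\right)\right) = 50 \left(9 + \left(- \frac{31}{216} + \frac{189}{113}\right)\right) = 50 \left(9 + \frac{37321}{24408}\right) = 50 \cdot \frac{256993}{24408} = \frac{6424825}{12204}$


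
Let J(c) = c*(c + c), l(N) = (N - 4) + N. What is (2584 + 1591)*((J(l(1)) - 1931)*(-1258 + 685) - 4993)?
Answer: 4579499050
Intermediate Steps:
l(N) = -4 + 2*N (l(N) = (-4 + N) + N = -4 + 2*N)
J(c) = 2*c**2 (J(c) = c*(2*c) = 2*c**2)
(2584 + 1591)*((J(l(1)) - 1931)*(-1258 + 685) - 4993) = (2584 + 1591)*((2*(-4 + 2*1)**2 - 1931)*(-1258 + 685) - 4993) = 4175*((2*(-4 + 2)**2 - 1931)*(-573) - 4993) = 4175*((2*(-2)**2 - 1931)*(-573) - 4993) = 4175*((2*4 - 1931)*(-573) - 4993) = 4175*((8 - 1931)*(-573) - 4993) = 4175*(-1923*(-573) - 4993) = 4175*(1101879 - 4993) = 4175*1096886 = 4579499050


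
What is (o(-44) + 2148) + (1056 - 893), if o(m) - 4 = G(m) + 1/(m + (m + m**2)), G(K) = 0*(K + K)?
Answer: 4278121/1848 ≈ 2315.0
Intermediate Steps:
G(K) = 0 (G(K) = 0*(2*K) = 0)
o(m) = 4 + 1/(m**2 + 2*m) (o(m) = 4 + (0 + 1/(m + (m + m**2))) = 4 + (0 + 1/(m**2 + 2*m)) = 4 + 1/(m**2 + 2*m))
(o(-44) + 2148) + (1056 - 893) = ((1 + 4*(-44)**2 + 8*(-44))/((-44)*(2 - 44)) + 2148) + (1056 - 893) = (-1/44*(1 + 4*1936 - 352)/(-42) + 2148) + 163 = (-1/44*(-1/42)*(1 + 7744 - 352) + 2148) + 163 = (-1/44*(-1/42)*7393 + 2148) + 163 = (7393/1848 + 2148) + 163 = 3976897/1848 + 163 = 4278121/1848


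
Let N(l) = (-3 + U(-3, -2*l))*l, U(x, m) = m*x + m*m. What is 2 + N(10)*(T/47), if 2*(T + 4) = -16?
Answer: -54746/47 ≈ -1164.8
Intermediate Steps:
T = -12 (T = -4 + (1/2)*(-16) = -4 - 8 = -12)
U(x, m) = m**2 + m*x (U(x, m) = m*x + m**2 = m**2 + m*x)
N(l) = l*(-3 - 2*l*(-3 - 2*l)) (N(l) = (-3 + (-2*l)*(-2*l - 3))*l = (-3 + (-2*l)*(-3 - 2*l))*l = (-3 - 2*l*(-3 - 2*l))*l = l*(-3 - 2*l*(-3 - 2*l)))
2 + N(10)*(T/47) = 2 + (10*(-3 + 2*10*(3 + 2*10)))*(-12/47) = 2 + (10*(-3 + 2*10*(3 + 20)))*(-12*1/47) = 2 + (10*(-3 + 2*10*23))*(-12/47) = 2 + (10*(-3 + 460))*(-12/47) = 2 + (10*457)*(-12/47) = 2 + 4570*(-12/47) = 2 - 54840/47 = -54746/47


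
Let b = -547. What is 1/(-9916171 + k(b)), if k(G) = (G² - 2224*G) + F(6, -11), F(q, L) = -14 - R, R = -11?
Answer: -1/8400437 ≈ -1.1904e-7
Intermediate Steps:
F(q, L) = -3 (F(q, L) = -14 - 1*(-11) = -14 + 11 = -3)
k(G) = -3 + G² - 2224*G (k(G) = (G² - 2224*G) - 3 = -3 + G² - 2224*G)
1/(-9916171 + k(b)) = 1/(-9916171 + (-3 + (-547)² - 2224*(-547))) = 1/(-9916171 + (-3 + 299209 + 1216528)) = 1/(-9916171 + 1515734) = 1/(-8400437) = -1/8400437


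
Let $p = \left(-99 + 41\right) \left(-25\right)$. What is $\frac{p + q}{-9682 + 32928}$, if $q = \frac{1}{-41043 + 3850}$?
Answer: $\frac{53929849}{864588478} \approx 0.062376$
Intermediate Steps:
$p = 1450$ ($p = \left(-58\right) \left(-25\right) = 1450$)
$q = - \frac{1}{37193}$ ($q = \frac{1}{-37193} = - \frac{1}{37193} \approx -2.6887 \cdot 10^{-5}$)
$\frac{p + q}{-9682 + 32928} = \frac{1450 - \frac{1}{37193}}{-9682 + 32928} = \frac{53929849}{37193 \cdot 23246} = \frac{53929849}{37193} \cdot \frac{1}{23246} = \frac{53929849}{864588478}$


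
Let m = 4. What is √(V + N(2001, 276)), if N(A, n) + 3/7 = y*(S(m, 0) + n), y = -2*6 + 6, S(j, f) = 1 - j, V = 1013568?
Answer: √49584549/7 ≈ 1005.9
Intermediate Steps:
y = -6 (y = -12 + 6 = -6)
N(A, n) = 123/7 - 6*n (N(A, n) = -3/7 - 6*((1 - 1*4) + n) = -3/7 - 6*((1 - 4) + n) = -3/7 - 6*(-3 + n) = -3/7 + (18 - 6*n) = 123/7 - 6*n)
√(V + N(2001, 276)) = √(1013568 + (123/7 - 6*276)) = √(1013568 + (123/7 - 1656)) = √(1013568 - 11469/7) = √(7083507/7) = √49584549/7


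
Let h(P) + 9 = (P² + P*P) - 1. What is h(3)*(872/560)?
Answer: 436/35 ≈ 12.457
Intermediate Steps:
h(P) = -10 + 2*P² (h(P) = -9 + ((P² + P*P) - 1) = -9 + ((P² + P²) - 1) = -9 + (2*P² - 1) = -9 + (-1 + 2*P²) = -10 + 2*P²)
h(3)*(872/560) = (-10 + 2*3²)*(872/560) = (-10 + 2*9)*(872*(1/560)) = (-10 + 18)*(109/70) = 8*(109/70) = 436/35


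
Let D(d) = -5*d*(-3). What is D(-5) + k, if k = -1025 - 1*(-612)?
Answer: -488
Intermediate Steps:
D(d) = 15*d
k = -413 (k = -1025 + 612 = -413)
D(-5) + k = 15*(-5) - 413 = -75 - 413 = -488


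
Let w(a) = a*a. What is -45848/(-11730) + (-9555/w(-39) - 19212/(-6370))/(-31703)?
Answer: 154319349767/39480855505 ≈ 3.9087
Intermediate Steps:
w(a) = a²
-45848/(-11730) + (-9555/w(-39) - 19212/(-6370))/(-31703) = -45848/(-11730) + (-9555/((-39)²) - 19212/(-6370))/(-31703) = -45848*(-1/11730) + (-9555/1521 - 19212*(-1/6370))*(-1/31703) = 22924/5865 + (-9555*1/1521 + 9606/3185)*(-1/31703) = 22924/5865 + (-245/39 + 9606/3185)*(-1/31703) = 22924/5865 - 31207/9555*(-1/31703) = 22924/5865 + 31207/302922165 = 154319349767/39480855505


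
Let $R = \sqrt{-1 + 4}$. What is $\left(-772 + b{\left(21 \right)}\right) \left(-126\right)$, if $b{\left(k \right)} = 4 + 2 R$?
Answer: $96768 - 252 \sqrt{3} \approx 96332.0$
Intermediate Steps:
$R = \sqrt{3} \approx 1.732$
$b{\left(k \right)} = 4 + 2 \sqrt{3}$
$\left(-772 + b{\left(21 \right)}\right) \left(-126\right) = \left(-772 + \left(4 + 2 \sqrt{3}\right)\right) \left(-126\right) = \left(-768 + 2 \sqrt{3}\right) \left(-126\right) = 96768 - 252 \sqrt{3}$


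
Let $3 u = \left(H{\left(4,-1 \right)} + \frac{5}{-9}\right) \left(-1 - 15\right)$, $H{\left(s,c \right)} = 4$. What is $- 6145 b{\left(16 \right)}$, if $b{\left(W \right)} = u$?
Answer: $\frac{3047920}{27} \approx 1.1289 \cdot 10^{5}$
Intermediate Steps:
$u = - \frac{496}{27}$ ($u = \frac{\left(4 + \frac{5}{-9}\right) \left(-1 - 15\right)}{3} = \frac{\left(4 + 5 \left(- \frac{1}{9}\right)\right) \left(-16\right)}{3} = \frac{\left(4 - \frac{5}{9}\right) \left(-16\right)}{3} = \frac{\frac{31}{9} \left(-16\right)}{3} = \frac{1}{3} \left(- \frac{496}{9}\right) = - \frac{496}{27} \approx -18.37$)
$b{\left(W \right)} = - \frac{496}{27}$
$- 6145 b{\left(16 \right)} = \left(-6145\right) \left(- \frac{496}{27}\right) = \frac{3047920}{27}$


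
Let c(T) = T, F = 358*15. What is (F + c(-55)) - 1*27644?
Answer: -22329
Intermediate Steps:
F = 5370
(F + c(-55)) - 1*27644 = (5370 - 55) - 1*27644 = 5315 - 27644 = -22329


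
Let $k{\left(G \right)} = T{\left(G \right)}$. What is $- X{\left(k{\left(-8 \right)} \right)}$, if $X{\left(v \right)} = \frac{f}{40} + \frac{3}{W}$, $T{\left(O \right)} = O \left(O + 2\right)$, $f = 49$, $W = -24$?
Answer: $- \frac{11}{10} \approx -1.1$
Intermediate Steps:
$T{\left(O \right)} = O \left(2 + O\right)$
$k{\left(G \right)} = G \left(2 + G\right)$
$X{\left(v \right)} = \frac{11}{10}$ ($X{\left(v \right)} = \frac{49}{40} + \frac{3}{-24} = 49 \cdot \frac{1}{40} + 3 \left(- \frac{1}{24}\right) = \frac{49}{40} - \frac{1}{8} = \frac{11}{10}$)
$- X{\left(k{\left(-8 \right)} \right)} = \left(-1\right) \frac{11}{10} = - \frac{11}{10}$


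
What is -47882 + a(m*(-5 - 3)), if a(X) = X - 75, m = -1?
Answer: -47949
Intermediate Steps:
a(X) = -75 + X
-47882 + a(m*(-5 - 3)) = -47882 + (-75 - (-5 - 3)) = -47882 + (-75 - 1*(-8)) = -47882 + (-75 + 8) = -47882 - 67 = -47949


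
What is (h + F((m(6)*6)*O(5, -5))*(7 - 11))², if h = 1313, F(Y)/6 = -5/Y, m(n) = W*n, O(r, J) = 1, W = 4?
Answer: 62141689/36 ≈ 1.7262e+6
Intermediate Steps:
m(n) = 4*n
F(Y) = -30/Y (F(Y) = 6*(-5/Y) = -30/Y)
(h + F((m(6)*6)*O(5, -5))*(7 - 11))² = (1313 + (-30/(((4*6)*6)*1))*(7 - 11))² = (1313 - 30/((24*6)*1)*(-4))² = (1313 - 30/(144*1)*(-4))² = (1313 - 30/144*(-4))² = (1313 - 30*1/144*(-4))² = (1313 - 5/24*(-4))² = (1313 + ⅚)² = (7883/6)² = 62141689/36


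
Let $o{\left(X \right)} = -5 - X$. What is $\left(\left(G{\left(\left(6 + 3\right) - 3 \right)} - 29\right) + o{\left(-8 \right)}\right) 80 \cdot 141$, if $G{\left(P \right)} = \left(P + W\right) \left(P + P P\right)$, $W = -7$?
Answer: $-767040$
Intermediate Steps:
$G{\left(P \right)} = \left(-7 + P\right) \left(P + P^{2}\right)$ ($G{\left(P \right)} = \left(P - 7\right) \left(P + P P\right) = \left(-7 + P\right) \left(P + P^{2}\right)$)
$\left(\left(G{\left(\left(6 + 3\right) - 3 \right)} - 29\right) + o{\left(-8 \right)}\right) 80 \cdot 141 = \left(\left(\left(\left(6 + 3\right) - 3\right) \left(-7 + \left(\left(6 + 3\right) - 3\right)^{2} - 6 \left(\left(6 + 3\right) - 3\right)\right) - 29\right) - -3\right) 80 \cdot 141 = \left(\left(\left(9 - 3\right) \left(-7 + \left(9 - 3\right)^{2} - 6 \left(9 - 3\right)\right) - 29\right) + \left(-5 + 8\right)\right) 80 \cdot 141 = \left(\left(6 \left(-7 + 6^{2} - 36\right) - 29\right) + 3\right) 80 \cdot 141 = \left(\left(6 \left(-7 + 36 - 36\right) - 29\right) + 3\right) 80 \cdot 141 = \left(\left(6 \left(-7\right) - 29\right) + 3\right) 80 \cdot 141 = \left(\left(-42 - 29\right) + 3\right) 80 \cdot 141 = \left(-71 + 3\right) 80 \cdot 141 = \left(-68\right) 80 \cdot 141 = \left(-5440\right) 141 = -767040$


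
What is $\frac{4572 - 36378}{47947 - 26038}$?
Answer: $- \frac{10602}{7303} \approx -1.4517$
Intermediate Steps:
$\frac{4572 - 36378}{47947 - 26038} = - \frac{31806}{21909} = \left(-31806\right) \frac{1}{21909} = - \frac{10602}{7303}$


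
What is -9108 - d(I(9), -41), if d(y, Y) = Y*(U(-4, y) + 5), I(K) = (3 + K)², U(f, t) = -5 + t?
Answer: -3204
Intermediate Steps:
d(y, Y) = Y*y (d(y, Y) = Y*((-5 + y) + 5) = Y*y)
-9108 - d(I(9), -41) = -9108 - (-41)*(3 + 9)² = -9108 - (-41)*12² = -9108 - (-41)*144 = -9108 - 1*(-5904) = -9108 + 5904 = -3204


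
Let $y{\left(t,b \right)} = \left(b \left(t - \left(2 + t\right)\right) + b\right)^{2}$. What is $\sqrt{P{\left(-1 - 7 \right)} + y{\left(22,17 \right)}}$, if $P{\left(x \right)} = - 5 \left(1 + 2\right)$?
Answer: $\sqrt{274} \approx 16.553$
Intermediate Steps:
$y{\left(t,b \right)} = b^{2}$ ($y{\left(t,b \right)} = \left(b \left(-2\right) + b\right)^{2} = \left(- 2 b + b\right)^{2} = \left(- b\right)^{2} = b^{2}$)
$P{\left(x \right)} = -15$ ($P{\left(x \right)} = \left(-5\right) 3 = -15$)
$\sqrt{P{\left(-1 - 7 \right)} + y{\left(22,17 \right)}} = \sqrt{-15 + 17^{2}} = \sqrt{-15 + 289} = \sqrt{274}$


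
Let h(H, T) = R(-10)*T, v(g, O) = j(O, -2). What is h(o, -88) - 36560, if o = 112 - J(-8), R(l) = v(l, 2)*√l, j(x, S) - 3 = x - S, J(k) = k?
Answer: -36560 - 616*I*√10 ≈ -36560.0 - 1948.0*I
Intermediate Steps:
j(x, S) = 3 + x - S (j(x, S) = 3 + (x - S) = 3 + x - S)
v(g, O) = 5 + O (v(g, O) = 3 + O - 1*(-2) = 3 + O + 2 = 5 + O)
R(l) = 7*√l (R(l) = (5 + 2)*√l = 7*√l)
o = 120 (o = 112 - 1*(-8) = 112 + 8 = 120)
h(H, T) = 7*I*T*√10 (h(H, T) = (7*√(-10))*T = (7*(I*√10))*T = (7*I*√10)*T = 7*I*T*√10)
h(o, -88) - 36560 = 7*I*(-88)*√10 - 36560 = -616*I*√10 - 36560 = -36560 - 616*I*√10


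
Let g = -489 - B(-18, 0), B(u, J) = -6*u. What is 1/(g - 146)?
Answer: -1/743 ≈ -0.0013459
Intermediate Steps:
g = -597 (g = -489 - (-6)*(-18) = -489 - 1*108 = -489 - 108 = -597)
1/(g - 146) = 1/(-597 - 146) = 1/(-743) = -1/743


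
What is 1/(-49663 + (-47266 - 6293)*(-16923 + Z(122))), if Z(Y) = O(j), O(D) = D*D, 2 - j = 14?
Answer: 1/898616798 ≈ 1.1128e-9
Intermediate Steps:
j = -12 (j = 2 - 1*14 = 2 - 14 = -12)
O(D) = D**2
Z(Y) = 144 (Z(Y) = (-12)**2 = 144)
1/(-49663 + (-47266 - 6293)*(-16923 + Z(122))) = 1/(-49663 + (-47266 - 6293)*(-16923 + 144)) = 1/(-49663 - 53559*(-16779)) = 1/(-49663 + 898666461) = 1/898616798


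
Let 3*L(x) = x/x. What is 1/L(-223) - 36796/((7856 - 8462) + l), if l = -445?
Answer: 39949/1051 ≈ 38.010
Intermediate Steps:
L(x) = 1/3 (L(x) = (x/x)/3 = (1/3)*1 = 1/3)
1/L(-223) - 36796/((7856 - 8462) + l) = 1/(1/3) - 36796/((7856 - 8462) - 445) = 3 - 36796/(-606 - 445) = 3 - 36796/(-1051) = 3 - 36796*(-1)/1051 = 3 - 1*(-36796/1051) = 3 + 36796/1051 = 39949/1051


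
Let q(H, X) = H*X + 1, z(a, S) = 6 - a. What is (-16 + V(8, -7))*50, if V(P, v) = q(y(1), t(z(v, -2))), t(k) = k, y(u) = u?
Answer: -100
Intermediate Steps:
q(H, X) = 1 + H*X
V(P, v) = 7 - v (V(P, v) = 1 + 1*(6 - v) = 1 + (6 - v) = 7 - v)
(-16 + V(8, -7))*50 = (-16 + (7 - 1*(-7)))*50 = (-16 + (7 + 7))*50 = (-16 + 14)*50 = -2*50 = -100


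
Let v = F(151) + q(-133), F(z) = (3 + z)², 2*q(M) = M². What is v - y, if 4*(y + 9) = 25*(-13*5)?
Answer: 131903/4 ≈ 32976.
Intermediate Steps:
q(M) = M²/2
v = 65121/2 (v = (3 + 151)² + (½)*(-133)² = 154² + (½)*17689 = 23716 + 17689/2 = 65121/2 ≈ 32561.)
y = -1661/4 (y = -9 + (25*(-13*5))/4 = -9 + (25*(-65))/4 = -9 + (¼)*(-1625) = -9 - 1625/4 = -1661/4 ≈ -415.25)
v - y = 65121/2 - 1*(-1661/4) = 65121/2 + 1661/4 = 131903/4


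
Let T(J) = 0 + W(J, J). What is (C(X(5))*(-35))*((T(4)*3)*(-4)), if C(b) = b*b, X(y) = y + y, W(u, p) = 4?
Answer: 168000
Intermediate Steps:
X(y) = 2*y
T(J) = 4 (T(J) = 0 + 4 = 4)
C(b) = b**2
(C(X(5))*(-35))*((T(4)*3)*(-4)) = ((2*5)**2*(-35))*((4*3)*(-4)) = (10**2*(-35))*(12*(-4)) = (100*(-35))*(-48) = -3500*(-48) = 168000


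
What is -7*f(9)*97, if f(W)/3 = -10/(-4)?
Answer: -10185/2 ≈ -5092.5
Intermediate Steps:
f(W) = 15/2 (f(W) = 3*(-10/(-4)) = 3*(-10*(-1/4)) = 3*(5/2) = 15/2)
-7*f(9)*97 = -7*15/2*97 = -105/2*97 = -10185/2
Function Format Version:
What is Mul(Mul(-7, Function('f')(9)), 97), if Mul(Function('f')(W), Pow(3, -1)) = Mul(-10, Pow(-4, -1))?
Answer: Rational(-10185, 2) ≈ -5092.5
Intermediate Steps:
Function('f')(W) = Rational(15, 2) (Function('f')(W) = Mul(3, Mul(-10, Pow(-4, -1))) = Mul(3, Mul(-10, Rational(-1, 4))) = Mul(3, Rational(5, 2)) = Rational(15, 2))
Mul(Mul(-7, Function('f')(9)), 97) = Mul(Mul(-7, Rational(15, 2)), 97) = Mul(Rational(-105, 2), 97) = Rational(-10185, 2)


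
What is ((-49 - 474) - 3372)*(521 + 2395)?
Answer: -11357820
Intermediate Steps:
((-49 - 474) - 3372)*(521 + 2395) = (-523 - 3372)*2916 = -3895*2916 = -11357820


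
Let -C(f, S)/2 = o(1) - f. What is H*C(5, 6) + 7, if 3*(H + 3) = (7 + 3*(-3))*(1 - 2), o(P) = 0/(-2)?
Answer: -49/3 ≈ -16.333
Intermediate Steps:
o(P) = 0 (o(P) = 0*(-½) = 0)
C(f, S) = 2*f (C(f, S) = -2*(0 - f) = -(-2)*f = 2*f)
H = -7/3 (H = -3 + ((7 + 3*(-3))*(1 - 2))/3 = -3 + ((7 - 9)*(-1))/3 = -3 + (-2*(-1))/3 = -3 + (⅓)*2 = -3 + ⅔ = -7/3 ≈ -2.3333)
H*C(5, 6) + 7 = -14*5/3 + 7 = -7/3*10 + 7 = -70/3 + 7 = -49/3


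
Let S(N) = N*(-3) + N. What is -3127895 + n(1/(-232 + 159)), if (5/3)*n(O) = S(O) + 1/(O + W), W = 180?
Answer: -15000555433004/4795735 ≈ -3.1279e+6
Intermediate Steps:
S(N) = -2*N (S(N) = -3*N + N = -2*N)
n(O) = -6*O/5 + 3/(5*(180 + O)) (n(O) = 3*(-2*O + 1/(O + 180))/5 = 3*(-2*O + 1/(180 + O))/5 = 3*(1/(180 + O) - 2*O)/5 = -6*O/5 + 3/(5*(180 + O)))
-3127895 + n(1/(-232 + 159)) = -3127895 + 3*(1 - 360/(-232 + 159) - 2/(-232 + 159)²)/(5*(180 + 1/(-232 + 159))) = -3127895 + 3*(1 - 360/(-73) - 2*(1/(-73))²)/(5*(180 + 1/(-73))) = -3127895 + 3*(1 - 360*(-1/73) - 2*(-1/73)²)/(5*(180 - 1/73)) = -3127895 + 3*(1 + 360/73 - 2*1/5329)/(5*(13139/73)) = -3127895 + (⅗)*(73/13139)*(1 + 360/73 - 2/5329) = -3127895 + (⅗)*(73/13139)*(31607/5329) = -3127895 + 94821/4795735 = -15000555433004/4795735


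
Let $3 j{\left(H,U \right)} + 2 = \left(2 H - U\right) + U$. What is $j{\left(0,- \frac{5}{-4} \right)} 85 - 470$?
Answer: $- \frac{1580}{3} \approx -526.67$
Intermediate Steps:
$j{\left(H,U \right)} = - \frac{2}{3} + \frac{2 H}{3}$ ($j{\left(H,U \right)} = - \frac{2}{3} + \frac{\left(2 H - U\right) + U}{3} = - \frac{2}{3} + \frac{\left(- U + 2 H\right) + U}{3} = - \frac{2}{3} + \frac{2 H}{3}$)
$j{\left(0,- \frac{5}{-4} \right)} 85 - 470 = \left(- \frac{2}{3} + \frac{2}{3} \cdot 0\right) 85 - 470 = \left(- \frac{2}{3} + 0\right) 85 - 470 = \left(- \frac{2}{3}\right) 85 - 470 = - \frac{170}{3} - 470 = - \frac{1580}{3}$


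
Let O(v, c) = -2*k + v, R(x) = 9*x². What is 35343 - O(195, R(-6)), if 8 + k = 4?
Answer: 35140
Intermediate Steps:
k = -4 (k = -8 + 4 = -4)
O(v, c) = 8 + v (O(v, c) = -2*(-4) + v = 8 + v)
35343 - O(195, R(-6)) = 35343 - (8 + 195) = 35343 - 1*203 = 35343 - 203 = 35140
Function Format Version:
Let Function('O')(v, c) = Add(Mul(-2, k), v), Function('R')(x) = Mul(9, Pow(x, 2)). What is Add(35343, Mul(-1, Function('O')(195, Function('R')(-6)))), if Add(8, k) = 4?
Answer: 35140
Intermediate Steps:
k = -4 (k = Add(-8, 4) = -4)
Function('O')(v, c) = Add(8, v) (Function('O')(v, c) = Add(Mul(-2, -4), v) = Add(8, v))
Add(35343, Mul(-1, Function('O')(195, Function('R')(-6)))) = Add(35343, Mul(-1, Add(8, 195))) = Add(35343, Mul(-1, 203)) = Add(35343, -203) = 35140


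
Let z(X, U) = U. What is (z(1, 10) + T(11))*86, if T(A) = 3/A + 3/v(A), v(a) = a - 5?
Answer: 10191/11 ≈ 926.45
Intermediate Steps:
v(a) = -5 + a
T(A) = 3/A + 3/(-5 + A)
(z(1, 10) + T(11))*86 = (10 + 3*(-5 + 2*11)/(11*(-5 + 11)))*86 = (10 + 3*(1/11)*(-5 + 22)/6)*86 = (10 + 3*(1/11)*(1/6)*17)*86 = (10 + 17/22)*86 = (237/22)*86 = 10191/11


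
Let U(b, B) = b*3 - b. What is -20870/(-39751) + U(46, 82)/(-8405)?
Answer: 171755258/334107155 ≈ 0.51407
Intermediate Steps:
U(b, B) = 2*b (U(b, B) = 3*b - b = 2*b)
-20870/(-39751) + U(46, 82)/(-8405) = -20870/(-39751) + (2*46)/(-8405) = -20870*(-1/39751) + 92*(-1/8405) = 20870/39751 - 92/8405 = 171755258/334107155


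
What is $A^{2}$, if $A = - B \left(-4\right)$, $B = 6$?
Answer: $576$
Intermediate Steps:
$A = 24$ ($A = \left(-1\right) 6 \left(-4\right) = \left(-6\right) \left(-4\right) = 24$)
$A^{2} = 24^{2} = 576$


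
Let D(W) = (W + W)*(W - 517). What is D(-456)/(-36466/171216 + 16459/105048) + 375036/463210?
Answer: -6417490564604340258/407172938645 ≈ -1.5761e+7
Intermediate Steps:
D(W) = 2*W*(-517 + W) (D(W) = (2*W)*(-517 + W) = 2*W*(-517 + W))
D(-456)/(-36466/171216 + 16459/105048) + 375036/463210 = (2*(-456)*(-517 - 456))/(-36466/171216 + 16459/105048) + 375036/463210 = (2*(-456)*(-973))/(-36466*1/171216 + 16459*(1/105048)) + 375036*(1/463210) = 887376/(-18233/85608 + 16459/105048) + 187518/231605 = 887376/(-1758049/31225518) + 187518/231605 = 887376*(-31225518/1758049) + 187518/231605 = -27708775260768/1758049 + 187518/231605 = -6417490564604340258/407172938645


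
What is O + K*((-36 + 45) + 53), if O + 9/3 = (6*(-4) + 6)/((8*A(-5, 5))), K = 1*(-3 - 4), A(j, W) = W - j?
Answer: -17489/40 ≈ -437.23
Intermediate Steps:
K = -7 (K = 1*(-7) = -7)
O = -129/40 (O = -3 + (6*(-4) + 6)/((8*(5 - 1*(-5)))) = -3 + (-24 + 6)/((8*(5 + 5))) = -3 - 18/(8*10) = -3 - 18/80 = -3 - 18*1/80 = -3 - 9/40 = -129/40 ≈ -3.2250)
O + K*((-36 + 45) + 53) = -129/40 - 7*((-36 + 45) + 53) = -129/40 - 7*(9 + 53) = -129/40 - 7*62 = -129/40 - 434 = -17489/40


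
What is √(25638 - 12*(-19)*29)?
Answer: 5*√1290 ≈ 179.58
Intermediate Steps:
√(25638 - 12*(-19)*29) = √(25638 + 228*29) = √(25638 + 6612) = √32250 = 5*√1290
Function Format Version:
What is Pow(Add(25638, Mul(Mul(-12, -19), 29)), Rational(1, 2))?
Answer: Mul(5, Pow(1290, Rational(1, 2))) ≈ 179.58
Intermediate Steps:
Pow(Add(25638, Mul(Mul(-12, -19), 29)), Rational(1, 2)) = Pow(Add(25638, Mul(228, 29)), Rational(1, 2)) = Pow(Add(25638, 6612), Rational(1, 2)) = Pow(32250, Rational(1, 2)) = Mul(5, Pow(1290, Rational(1, 2)))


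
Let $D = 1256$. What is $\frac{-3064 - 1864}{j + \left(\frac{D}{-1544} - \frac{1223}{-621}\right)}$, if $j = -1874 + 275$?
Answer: $\frac{590635584}{191506405} \approx 3.0842$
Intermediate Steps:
$j = -1599$
$\frac{-3064 - 1864}{j + \left(\frac{D}{-1544} - \frac{1223}{-621}\right)} = \frac{-3064 - 1864}{-1599 + \left(\frac{1256}{-1544} - \frac{1223}{-621}\right)} = - \frac{4928}{-1599 + \left(1256 \left(- \frac{1}{1544}\right) - - \frac{1223}{621}\right)} = - \frac{4928}{-1599 + \left(- \frac{157}{193} + \frac{1223}{621}\right)} = - \frac{4928}{-1599 + \frac{138542}{119853}} = - \frac{4928}{- \frac{191506405}{119853}} = \left(-4928\right) \left(- \frac{119853}{191506405}\right) = \frac{590635584}{191506405}$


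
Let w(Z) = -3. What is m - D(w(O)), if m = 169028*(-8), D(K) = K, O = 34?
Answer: -1352221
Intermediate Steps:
m = -1352224
m - D(w(O)) = -1352224 - 1*(-3) = -1352224 + 3 = -1352221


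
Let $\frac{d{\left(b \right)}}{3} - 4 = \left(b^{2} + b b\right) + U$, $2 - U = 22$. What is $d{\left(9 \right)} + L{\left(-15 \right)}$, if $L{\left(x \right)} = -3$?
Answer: $435$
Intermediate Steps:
$U = -20$ ($U = 2 - 22 = -20$)
$d{\left(b \right)} = -48 + 6 b^{2}$ ($d{\left(b \right)} = 12 + 3 \left(\left(b^{2} + b b\right) - 20\right) = 12 + 3 \left(\left(b^{2} + b^{2}\right) - 20\right) = 12 + 3 \left(2 b^{2} - 20\right) = 12 + 3 \left(-20 + 2 b^{2}\right) = 12 + \left(-60 + 6 b^{2}\right) = -48 + 6 b^{2}$)
$d{\left(9 \right)} + L{\left(-15 \right)} = \left(-48 + 6 \cdot 9^{2}\right) - 3 = \left(-48 + 6 \cdot 81\right) - 3 = \left(-48 + 486\right) - 3 = 438 - 3 = 435$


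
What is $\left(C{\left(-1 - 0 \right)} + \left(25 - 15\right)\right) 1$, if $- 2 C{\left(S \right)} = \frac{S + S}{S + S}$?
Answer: $\frac{19}{2} \approx 9.5$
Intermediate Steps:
$C{\left(S \right)} = - \frac{1}{2}$ ($C{\left(S \right)} = - \frac{\left(S + S\right) \frac{1}{S + S}}{2} = - \frac{2 S \frac{1}{2 S}}{2} = \left(- \frac{1}{2}\right) 1 = - \frac{1}{2}$)
$\left(C{\left(-1 - 0 \right)} + \left(25 - 15\right)\right) 1 = \left(- \frac{1}{2} + \left(25 - 15\right)\right) 1 = \left(- \frac{1}{2} + 10\right) 1 = \frac{19}{2} \cdot 1 = \frac{19}{2}$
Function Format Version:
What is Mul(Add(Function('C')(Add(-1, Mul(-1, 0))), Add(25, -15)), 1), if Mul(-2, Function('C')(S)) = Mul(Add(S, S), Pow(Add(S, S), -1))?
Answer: Rational(19, 2) ≈ 9.5000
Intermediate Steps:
Function('C')(S) = Rational(-1, 2) (Function('C')(S) = Mul(Rational(-1, 2), Mul(Add(S, S), Pow(Add(S, S), -1))) = Mul(Rational(-1, 2), Mul(Mul(2, S), Pow(Mul(2, S), -1))) = Mul(Rational(-1, 2), Mul(Mul(2, S), Mul(Rational(1, 2), Pow(S, -1)))) = Mul(Rational(-1, 2), 1) = Rational(-1, 2))
Mul(Add(Function('C')(Add(-1, Mul(-1, 0))), Add(25, -15)), 1) = Mul(Add(Rational(-1, 2), Add(25, -15)), 1) = Mul(Add(Rational(-1, 2), 10), 1) = Mul(Rational(19, 2), 1) = Rational(19, 2)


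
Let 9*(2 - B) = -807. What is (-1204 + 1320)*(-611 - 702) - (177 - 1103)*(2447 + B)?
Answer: 6595492/3 ≈ 2.1985e+6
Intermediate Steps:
B = 275/3 (B = 2 - 1/9*(-807) = 2 + 269/3 = 275/3 ≈ 91.667)
(-1204 + 1320)*(-611 - 702) - (177 - 1103)*(2447 + B) = (-1204 + 1320)*(-611 - 702) - (177 - 1103)*(2447 + 275/3) = 116*(-1313) - (-926)*7616/3 = -152308 - 1*(-7052416/3) = -152308 + 7052416/3 = 6595492/3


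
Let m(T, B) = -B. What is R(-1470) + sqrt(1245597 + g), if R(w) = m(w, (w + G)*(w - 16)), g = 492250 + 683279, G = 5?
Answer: -2176990 + 3*sqrt(269014) ≈ -2.1754e+6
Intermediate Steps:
g = 1175529
R(w) = -(-16 + w)*(5 + w) (R(w) = -(w + 5)*(w - 16) = -(5 + w)*(-16 + w) = -(-16 + w)*(5 + w))
R(-1470) + sqrt(1245597 + g) = (80 - 1*(-1470)**2 + 11*(-1470)) + sqrt(1245597 + 1175529) = (80 - 1*2160900 - 16170) + sqrt(2421126) = (80 - 2160900 - 16170) + 3*sqrt(269014) = -2176990 + 3*sqrt(269014)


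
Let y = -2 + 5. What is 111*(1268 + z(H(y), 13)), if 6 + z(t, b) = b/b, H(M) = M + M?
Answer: 140193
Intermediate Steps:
y = 3
H(M) = 2*M
z(t, b) = -5 (z(t, b) = -6 + b/b = -6 + 1 = -5)
111*(1268 + z(H(y), 13)) = 111*(1268 - 5) = 111*1263 = 140193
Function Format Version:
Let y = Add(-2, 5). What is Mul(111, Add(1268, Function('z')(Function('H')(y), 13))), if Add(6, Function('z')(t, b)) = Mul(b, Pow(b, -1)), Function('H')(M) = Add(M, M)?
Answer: 140193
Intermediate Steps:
y = 3
Function('H')(M) = Mul(2, M)
Function('z')(t, b) = -5 (Function('z')(t, b) = Add(-6, Mul(b, Pow(b, -1))) = Add(-6, 1) = -5)
Mul(111, Add(1268, Function('z')(Function('H')(y), 13))) = Mul(111, Add(1268, -5)) = Mul(111, 1263) = 140193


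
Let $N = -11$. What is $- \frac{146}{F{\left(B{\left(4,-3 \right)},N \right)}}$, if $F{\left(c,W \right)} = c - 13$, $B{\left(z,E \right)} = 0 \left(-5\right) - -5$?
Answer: $\frac{73}{4} \approx 18.25$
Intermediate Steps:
$B{\left(z,E \right)} = 5$ ($B{\left(z,E \right)} = 0 + 5 = 5$)
$F{\left(c,W \right)} = -13 + c$
$- \frac{146}{F{\left(B{\left(4,-3 \right)},N \right)}} = - \frac{146}{-13 + 5} = - \frac{146}{-8} = \left(-146\right) \left(- \frac{1}{8}\right) = \frac{73}{4}$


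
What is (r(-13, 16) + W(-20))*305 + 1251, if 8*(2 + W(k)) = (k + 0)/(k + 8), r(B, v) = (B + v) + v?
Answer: 155989/24 ≈ 6499.5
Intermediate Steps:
r(B, v) = B + 2*v
W(k) = -2 + k/(8*(8 + k)) (W(k) = -2 + ((k + 0)/(k + 8))/8 = -2 + (k/(8 + k))/8 = -2 + k/(8*(8 + k)))
(r(-13, 16) + W(-20))*305 + 1251 = ((-13 + 2*16) + (-128 - 15*(-20))/(8*(8 - 20)))*305 + 1251 = ((-13 + 32) + (⅛)*(-128 + 300)/(-12))*305 + 1251 = (19 + (⅛)*(-1/12)*172)*305 + 1251 = (19 - 43/24)*305 + 1251 = (413/24)*305 + 1251 = 125965/24 + 1251 = 155989/24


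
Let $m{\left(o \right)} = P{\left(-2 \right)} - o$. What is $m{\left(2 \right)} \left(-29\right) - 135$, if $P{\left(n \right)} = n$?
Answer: $-19$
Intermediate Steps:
$m{\left(o \right)} = -2 - o$
$m{\left(2 \right)} \left(-29\right) - 135 = \left(-2 - 2\right) \left(-29\right) - 135 = \left(-4\right) \left(-29\right) - 135 = 116 - 135 = -19$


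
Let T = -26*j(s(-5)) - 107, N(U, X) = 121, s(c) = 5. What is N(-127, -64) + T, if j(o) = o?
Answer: -116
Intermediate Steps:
T = -237 (T = -26*5 - 107 = -130 - 107 = -237)
N(-127, -64) + T = 121 - 237 = -116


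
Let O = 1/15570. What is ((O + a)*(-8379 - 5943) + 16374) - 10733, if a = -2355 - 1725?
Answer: 151650243208/2595 ≈ 5.8439e+7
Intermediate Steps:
a = -4080
O = 1/15570 ≈ 6.4226e-5
((O + a)*(-8379 - 5943) + 16374) - 10733 = ((1/15570 - 4080)*(-8379 - 5943) + 16374) - 10733 = (-63525599/15570*(-14322) + 16374) - 10733 = (151635604813/2595 + 16374) - 10733 = 151678095343/2595 - 10733 = 151650243208/2595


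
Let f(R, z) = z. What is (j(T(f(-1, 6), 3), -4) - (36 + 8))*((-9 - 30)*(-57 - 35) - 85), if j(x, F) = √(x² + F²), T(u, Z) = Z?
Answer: -136617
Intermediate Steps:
j(x, F) = √(F² + x²)
(j(T(f(-1, 6), 3), -4) - (36 + 8))*((-9 - 30)*(-57 - 35) - 85) = (√((-4)² + 3²) - (36 + 8))*((-9 - 30)*(-57 - 35) - 85) = (√(16 + 9) - 1*44)*(-39*(-92) - 85) = (√25 - 44)*(3588 - 85) = (5 - 44)*3503 = -39*3503 = -136617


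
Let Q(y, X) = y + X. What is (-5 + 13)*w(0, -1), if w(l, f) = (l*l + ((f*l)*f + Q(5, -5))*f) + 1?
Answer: 8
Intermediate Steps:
Q(y, X) = X + y
w(l, f) = 1 + l² + l*f³ (w(l, f) = (l*l + ((f*l)*f + (-5 + 5))*f) + 1 = (l² + (l*f² + 0)*f) + 1 = (l² + (l*f²)*f) + 1 = (l² + l*f³) + 1 = 1 + l² + l*f³)
(-5 + 13)*w(0, -1) = (-5 + 13)*(1 + 0² + 0*(-1)³) = 8*(1 + 0 + 0*(-1)) = 8*(1 + 0 + 0) = 8*1 = 8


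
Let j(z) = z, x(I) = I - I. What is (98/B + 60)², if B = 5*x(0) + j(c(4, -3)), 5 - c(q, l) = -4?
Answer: 407044/81 ≈ 5025.2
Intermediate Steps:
c(q, l) = 9 (c(q, l) = 5 - 1*(-4) = 5 + 4 = 9)
x(I) = 0
B = 9 (B = 5*0 + 9 = 0 + 9 = 9)
(98/B + 60)² = (98/9 + 60)² = (638/9)² = 407044/81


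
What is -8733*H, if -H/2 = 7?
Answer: 122262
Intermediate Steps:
H = -14 (H = -2*7 = -14)
-8733*H = -8733*(-14) = 122262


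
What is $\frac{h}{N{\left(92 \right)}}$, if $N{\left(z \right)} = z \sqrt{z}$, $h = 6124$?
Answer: $\frac{1531 \sqrt{23}}{1058} \approx 6.9399$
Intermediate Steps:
$N{\left(z \right)} = z^{\frac{3}{2}}$
$\frac{h}{N{\left(92 \right)}} = \frac{6124}{92^{\frac{3}{2}}} = \frac{6124}{184 \sqrt{23}} = 6124 \frac{\sqrt{23}}{4232} = \frac{1531 \sqrt{23}}{1058}$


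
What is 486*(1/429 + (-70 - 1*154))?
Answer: -15567390/143 ≈ -1.0886e+5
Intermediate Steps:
486*(1/429 + (-70 - 1*154)) = 486*(1/429 + (-70 - 154)) = 486*(1/429 - 224) = 486*(-96095/429) = -15567390/143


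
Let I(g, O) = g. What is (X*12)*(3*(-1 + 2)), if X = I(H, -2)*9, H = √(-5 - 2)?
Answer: 324*I*√7 ≈ 857.22*I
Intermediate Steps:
H = I*√7 (H = √(-7) = I*√7 ≈ 2.6458*I)
X = 9*I*√7 (X = (I*√7)*9 = 9*I*√7 ≈ 23.812*I)
(X*12)*(3*(-1 + 2)) = ((9*I*√7)*12)*(3*(-1 + 2)) = (108*I*√7)*(3*1) = (108*I*√7)*3 = 324*I*√7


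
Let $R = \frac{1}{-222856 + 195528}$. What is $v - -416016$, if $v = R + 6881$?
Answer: $\frac{11556929215}{27328} \approx 4.229 \cdot 10^{5}$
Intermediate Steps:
$R = - \frac{1}{27328}$ ($R = \frac{1}{-27328} = - \frac{1}{27328} \approx -3.6592 \cdot 10^{-5}$)
$v = \frac{188043967}{27328}$ ($v = - \frac{1}{27328} + 6881 = \frac{188043967}{27328} \approx 6881.0$)
$v - -416016 = \frac{188043967}{27328} - -416016 = \frac{188043967}{27328} + 416016 = \frac{11556929215}{27328}$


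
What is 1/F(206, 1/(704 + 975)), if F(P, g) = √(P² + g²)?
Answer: 1679*√119628823877/119628823877 ≈ 0.0048544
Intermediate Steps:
1/F(206, 1/(704 + 975)) = 1/(√(206² + (1/(704 + 975))²)) = 1/(√(42436 + (1/1679)²)) = 1/(√(42436 + 1/2819041)) = 1/(√(119628823877/2819041)) = 1/(√119628823877/1679) = 1679*√119628823877/119628823877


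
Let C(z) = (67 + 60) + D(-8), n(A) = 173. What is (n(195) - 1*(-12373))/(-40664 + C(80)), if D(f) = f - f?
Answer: -12546/40537 ≈ -0.30949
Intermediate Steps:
D(f) = 0
C(z) = 127 (C(z) = (67 + 60) + 0 = 127 + 0 = 127)
(n(195) - 1*(-12373))/(-40664 + C(80)) = (173 - 1*(-12373))/(-40664 + 127) = (173 + 12373)/(-40537) = 12546*(-1/40537) = -12546/40537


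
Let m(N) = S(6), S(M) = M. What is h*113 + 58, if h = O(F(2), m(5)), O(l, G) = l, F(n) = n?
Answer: 284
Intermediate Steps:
m(N) = 6
h = 2
h*113 + 58 = 2*113 + 58 = 226 + 58 = 284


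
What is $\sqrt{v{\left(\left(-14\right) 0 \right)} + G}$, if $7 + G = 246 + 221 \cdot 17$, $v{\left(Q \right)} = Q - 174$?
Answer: $7 \sqrt{78} \approx 61.822$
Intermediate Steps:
$v{\left(Q \right)} = -174 + Q$
$G = 3996$ ($G = -7 + \left(246 + 221 \cdot 17\right) = -7 + \left(246 + 3757\right) = -7 + 4003 = 3996$)
$\sqrt{v{\left(\left(-14\right) 0 \right)} + G} = \sqrt{\left(-174 - 0\right) + 3996} = \sqrt{\left(-174 + 0\right) + 3996} = \sqrt{-174 + 3996} = \sqrt{3822} = 7 \sqrt{78}$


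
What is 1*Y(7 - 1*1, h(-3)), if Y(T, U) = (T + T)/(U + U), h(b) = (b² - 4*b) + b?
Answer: ⅓ ≈ 0.33333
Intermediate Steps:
h(b) = b² - 3*b
Y(T, U) = T/U (Y(T, U) = (2*T)/((2*U)) = (2*T)*(1/(2*U)) = T/U)
1*Y(7 - 1*1, h(-3)) = 1*((7 - 1*1)/((-3*(-3 - 3)))) = 1*((7 - 1)/((-3*(-6)))) = 1*(6/18) = 1*(6*(1/18)) = 1*(⅓) = ⅓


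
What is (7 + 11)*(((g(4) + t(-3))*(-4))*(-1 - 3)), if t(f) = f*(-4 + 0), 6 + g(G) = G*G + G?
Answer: 7488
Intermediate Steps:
g(G) = -6 + G + G² (g(G) = -6 + (G*G + G) = -6 + (G² + G) = -6 + (G + G²) = -6 + G + G²)
t(f) = -4*f (t(f) = f*(-4) = -4*f)
(7 + 11)*(((g(4) + t(-3))*(-4))*(-1 - 3)) = (7 + 11)*((((-6 + 4 + 4²) - 4*(-3))*(-4))*(-1 - 3)) = 18*((((-6 + 4 + 16) + 12)*(-4))*(-4)) = 18*(((14 + 12)*(-4))*(-4)) = 18*((26*(-4))*(-4)) = 18*(-104*(-4)) = 18*416 = 7488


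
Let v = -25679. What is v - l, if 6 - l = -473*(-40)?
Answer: -6765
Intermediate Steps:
l = -18914 (l = 6 - (-43)*11*(-40) = 6 - (-43)*(-440) = 6 - 1*18920 = 6 - 18920 = -18914)
v - l = -25679 - 1*(-18914) = -25679 + 18914 = -6765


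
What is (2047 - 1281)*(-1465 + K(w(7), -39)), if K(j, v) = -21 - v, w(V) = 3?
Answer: -1108402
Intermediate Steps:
(2047 - 1281)*(-1465 + K(w(7), -39)) = (2047 - 1281)*(-1465 + (-21 - 1*(-39))) = 766*(-1465 + (-21 + 39)) = 766*(-1465 + 18) = 766*(-1447) = -1108402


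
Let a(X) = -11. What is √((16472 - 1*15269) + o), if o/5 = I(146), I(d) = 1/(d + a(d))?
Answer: √97446/9 ≈ 34.685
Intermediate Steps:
I(d) = 1/(-11 + d) (I(d) = 1/(d - 11) = 1/(-11 + d))
o = 1/27 (o = 5/(-11 + 146) = 5/135 = 5*(1/135) = 1/27 ≈ 0.037037)
√((16472 - 1*15269) + o) = √((16472 - 1*15269) + 1/27) = √((16472 - 15269) + 1/27) = √(1203 + 1/27) = √(32482/27) = √97446/9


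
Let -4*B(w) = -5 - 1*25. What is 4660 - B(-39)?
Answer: 9305/2 ≈ 4652.5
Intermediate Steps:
B(w) = 15/2 (B(w) = -(-5 - 1*25)/4 = -(-5 - 25)/4 = -¼*(-30) = 15/2)
4660 - B(-39) = 4660 - 1*15/2 = 4660 - 15/2 = 9305/2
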